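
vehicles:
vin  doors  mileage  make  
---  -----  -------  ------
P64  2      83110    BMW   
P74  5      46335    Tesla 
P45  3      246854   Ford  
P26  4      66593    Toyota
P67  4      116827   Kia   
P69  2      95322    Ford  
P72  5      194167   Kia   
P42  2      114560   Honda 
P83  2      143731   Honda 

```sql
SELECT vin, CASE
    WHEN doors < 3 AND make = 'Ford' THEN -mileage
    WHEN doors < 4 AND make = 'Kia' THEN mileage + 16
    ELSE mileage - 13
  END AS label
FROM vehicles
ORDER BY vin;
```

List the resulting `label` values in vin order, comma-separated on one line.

vin=P26: ELSE → 66580
vin=P42: ELSE → 114547
vin=P45: ELSE → 246841
vin=P64: ELSE → 83097
vin=P67: ELSE → 116814
vin=P69: doors < 3 AND make = 'Ford' → -95322
vin=P72: ELSE → 194154
vin=P74: ELSE → 46322
vin=P83: ELSE → 143718

66580, 114547, 246841, 83097, 116814, -95322, 194154, 46322, 143718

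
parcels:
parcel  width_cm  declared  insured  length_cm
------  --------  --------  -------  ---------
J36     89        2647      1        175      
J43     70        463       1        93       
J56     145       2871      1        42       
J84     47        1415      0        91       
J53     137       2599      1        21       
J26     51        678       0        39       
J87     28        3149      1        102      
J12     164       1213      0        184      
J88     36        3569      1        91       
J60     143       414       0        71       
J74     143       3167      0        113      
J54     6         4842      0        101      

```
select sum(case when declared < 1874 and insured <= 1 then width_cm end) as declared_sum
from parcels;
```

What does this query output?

parcel=J36: ✗
parcel=J43: ✓ → 70
parcel=J56: ✗
parcel=J84: ✓ → 47
parcel=J53: ✗
parcel=J26: ✓ → 51
parcel=J87: ✗
parcel=J12: ✓ → 164
parcel=J88: ✗
parcel=J60: ✓ → 143
parcel=J74: ✗
parcel=J54: ✗
declared_sum = 70 + 47 + 51 + 164 + 143 = 475

475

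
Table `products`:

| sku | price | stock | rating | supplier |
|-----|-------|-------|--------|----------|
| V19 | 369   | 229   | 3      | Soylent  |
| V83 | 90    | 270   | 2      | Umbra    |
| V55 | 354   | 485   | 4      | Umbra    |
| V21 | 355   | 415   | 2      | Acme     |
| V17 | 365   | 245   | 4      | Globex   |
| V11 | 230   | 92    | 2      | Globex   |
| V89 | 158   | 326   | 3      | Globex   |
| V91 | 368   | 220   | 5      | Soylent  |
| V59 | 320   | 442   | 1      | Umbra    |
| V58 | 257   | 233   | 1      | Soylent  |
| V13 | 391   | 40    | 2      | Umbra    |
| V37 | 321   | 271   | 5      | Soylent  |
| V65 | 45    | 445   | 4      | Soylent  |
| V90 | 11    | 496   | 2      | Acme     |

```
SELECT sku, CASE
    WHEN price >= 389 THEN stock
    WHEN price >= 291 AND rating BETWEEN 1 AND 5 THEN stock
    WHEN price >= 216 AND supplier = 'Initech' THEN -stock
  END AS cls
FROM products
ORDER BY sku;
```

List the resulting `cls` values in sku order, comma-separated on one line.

NULL, 40, 245, 229, 415, 271, 485, NULL, 442, NULL, NULL, NULL, NULL, 220

sku=V11: (no match → NULL) → NULL
sku=V13: price >= 389 → 40
sku=V17: price >= 291 AND rating BETWEEN 1 AND 5 → 245
sku=V19: price >= 291 AND rating BETWEEN 1 AND 5 → 229
sku=V21: price >= 291 AND rating BETWEEN 1 AND 5 → 415
sku=V37: price >= 291 AND rating BETWEEN 1 AND 5 → 271
sku=V55: price >= 291 AND rating BETWEEN 1 AND 5 → 485
sku=V58: (no match → NULL) → NULL
sku=V59: price >= 291 AND rating BETWEEN 1 AND 5 → 442
sku=V65: (no match → NULL) → NULL
sku=V83: (no match → NULL) → NULL
sku=V89: (no match → NULL) → NULL
sku=V90: (no match → NULL) → NULL
sku=V91: price >= 291 AND rating BETWEEN 1 AND 5 → 220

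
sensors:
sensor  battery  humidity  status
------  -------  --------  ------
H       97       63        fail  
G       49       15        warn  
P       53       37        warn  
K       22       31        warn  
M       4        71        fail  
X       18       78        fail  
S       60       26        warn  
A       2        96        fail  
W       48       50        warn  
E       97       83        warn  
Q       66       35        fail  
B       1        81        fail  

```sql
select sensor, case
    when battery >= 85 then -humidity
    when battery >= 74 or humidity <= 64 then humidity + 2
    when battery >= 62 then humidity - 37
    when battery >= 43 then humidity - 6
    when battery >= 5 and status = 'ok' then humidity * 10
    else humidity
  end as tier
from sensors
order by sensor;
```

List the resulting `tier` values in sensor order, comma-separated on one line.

96, 81, -83, 17, -63, 33, 71, 39, 37, 28, 52, 78

sensor=A: ELSE → 96
sensor=B: ELSE → 81
sensor=E: battery >= 85 → -83
sensor=G: battery >= 74 or humidity <= 64 → 17
sensor=H: battery >= 85 → -63
sensor=K: battery >= 74 or humidity <= 64 → 33
sensor=M: ELSE → 71
sensor=P: battery >= 74 or humidity <= 64 → 39
sensor=Q: battery >= 74 or humidity <= 64 → 37
sensor=S: battery >= 74 or humidity <= 64 → 28
sensor=W: battery >= 74 or humidity <= 64 → 52
sensor=X: ELSE → 78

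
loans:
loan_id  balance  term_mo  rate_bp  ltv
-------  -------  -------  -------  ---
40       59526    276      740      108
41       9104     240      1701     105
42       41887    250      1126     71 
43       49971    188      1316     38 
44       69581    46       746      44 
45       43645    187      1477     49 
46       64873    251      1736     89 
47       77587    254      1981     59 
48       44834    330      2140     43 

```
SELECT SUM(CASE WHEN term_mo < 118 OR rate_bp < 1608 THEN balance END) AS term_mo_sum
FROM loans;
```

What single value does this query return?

loan_id=40: ✓ → 59526
loan_id=41: ✗
loan_id=42: ✓ → 41887
loan_id=43: ✓ → 49971
loan_id=44: ✓ → 69581
loan_id=45: ✓ → 43645
loan_id=46: ✗
loan_id=47: ✗
loan_id=48: ✗
term_mo_sum = 59526 + 41887 + 49971 + 69581 + 43645 = 264610

264610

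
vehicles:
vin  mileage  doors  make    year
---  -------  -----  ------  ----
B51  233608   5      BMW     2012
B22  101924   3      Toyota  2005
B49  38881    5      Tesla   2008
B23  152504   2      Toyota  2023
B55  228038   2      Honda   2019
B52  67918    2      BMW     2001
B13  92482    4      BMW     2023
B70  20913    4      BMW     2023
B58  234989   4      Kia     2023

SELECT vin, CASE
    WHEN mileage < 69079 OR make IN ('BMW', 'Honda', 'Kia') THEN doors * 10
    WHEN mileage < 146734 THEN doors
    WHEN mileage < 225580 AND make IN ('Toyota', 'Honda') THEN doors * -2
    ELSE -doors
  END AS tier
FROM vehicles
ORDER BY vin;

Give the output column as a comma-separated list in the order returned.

vin=B13: mileage < 69079 OR make IN ('BMW', 'Honda', 'Kia') → 40
vin=B22: mileage < 146734 → 3
vin=B23: mileage < 225580 AND make IN ('Toyota', 'Honda') → -4
vin=B49: mileage < 69079 OR make IN ('BMW', 'Honda', 'Kia') → 50
vin=B51: mileage < 69079 OR make IN ('BMW', 'Honda', 'Kia') → 50
vin=B52: mileage < 69079 OR make IN ('BMW', 'Honda', 'Kia') → 20
vin=B55: mileage < 69079 OR make IN ('BMW', 'Honda', 'Kia') → 20
vin=B58: mileage < 69079 OR make IN ('BMW', 'Honda', 'Kia') → 40
vin=B70: mileage < 69079 OR make IN ('BMW', 'Honda', 'Kia') → 40

40, 3, -4, 50, 50, 20, 20, 40, 40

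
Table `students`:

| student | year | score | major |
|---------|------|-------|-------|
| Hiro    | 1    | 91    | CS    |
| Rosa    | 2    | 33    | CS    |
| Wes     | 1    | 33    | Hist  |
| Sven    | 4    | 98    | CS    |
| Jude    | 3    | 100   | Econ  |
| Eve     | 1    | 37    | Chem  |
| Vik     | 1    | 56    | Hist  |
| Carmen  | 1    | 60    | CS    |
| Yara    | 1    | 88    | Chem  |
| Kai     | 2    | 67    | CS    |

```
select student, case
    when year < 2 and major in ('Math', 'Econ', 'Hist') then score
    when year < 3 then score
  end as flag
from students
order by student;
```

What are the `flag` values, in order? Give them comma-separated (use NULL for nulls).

student=Carmen: year < 3 → 60
student=Eve: year < 3 → 37
student=Hiro: year < 3 → 91
student=Jude: (no match → NULL) → NULL
student=Kai: year < 3 → 67
student=Rosa: year < 3 → 33
student=Sven: (no match → NULL) → NULL
student=Vik: year < 2 and major in ('Math', 'Econ', 'Hist') → 56
student=Wes: year < 2 and major in ('Math', 'Econ', 'Hist') → 33
student=Yara: year < 3 → 88

60, 37, 91, NULL, 67, 33, NULL, 56, 33, 88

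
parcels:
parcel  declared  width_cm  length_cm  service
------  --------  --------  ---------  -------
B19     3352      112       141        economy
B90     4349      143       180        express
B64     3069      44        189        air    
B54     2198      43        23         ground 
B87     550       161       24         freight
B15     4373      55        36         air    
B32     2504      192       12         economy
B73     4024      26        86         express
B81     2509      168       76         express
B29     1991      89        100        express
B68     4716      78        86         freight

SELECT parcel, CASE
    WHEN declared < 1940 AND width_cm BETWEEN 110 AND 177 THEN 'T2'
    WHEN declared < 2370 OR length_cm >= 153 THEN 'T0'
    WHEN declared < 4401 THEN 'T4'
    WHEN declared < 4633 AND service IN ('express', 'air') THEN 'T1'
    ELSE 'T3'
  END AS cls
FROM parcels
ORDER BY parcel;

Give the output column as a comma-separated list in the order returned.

parcel=B15: declared < 4401 → T4
parcel=B19: declared < 4401 → T4
parcel=B29: declared < 2370 OR length_cm >= 153 → T0
parcel=B32: declared < 4401 → T4
parcel=B54: declared < 2370 OR length_cm >= 153 → T0
parcel=B64: declared < 2370 OR length_cm >= 153 → T0
parcel=B68: ELSE → T3
parcel=B73: declared < 4401 → T4
parcel=B81: declared < 4401 → T4
parcel=B87: declared < 1940 AND width_cm BETWEEN 110 AND 177 → T2
parcel=B90: declared < 2370 OR length_cm >= 153 → T0

T4, T4, T0, T4, T0, T0, T3, T4, T4, T2, T0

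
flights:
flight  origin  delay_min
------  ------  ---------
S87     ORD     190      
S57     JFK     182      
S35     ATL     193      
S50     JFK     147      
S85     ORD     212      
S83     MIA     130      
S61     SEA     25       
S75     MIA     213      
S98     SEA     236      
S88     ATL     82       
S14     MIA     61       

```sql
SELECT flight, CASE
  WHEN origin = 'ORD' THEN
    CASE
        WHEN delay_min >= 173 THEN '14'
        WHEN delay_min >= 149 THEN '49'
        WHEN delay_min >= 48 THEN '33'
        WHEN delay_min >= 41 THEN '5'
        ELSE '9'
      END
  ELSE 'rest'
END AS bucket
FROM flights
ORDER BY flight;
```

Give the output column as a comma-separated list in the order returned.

rest, rest, rest, rest, rest, rest, rest, 14, 14, rest, rest

flight=S14: origin='MIA' → outer ELSE → rest
flight=S35: origin='ATL' → outer ELSE → rest
flight=S50: origin='JFK' → outer ELSE → rest
flight=S57: origin='JFK' → outer ELSE → rest
flight=S61: origin='SEA' → outer ELSE → rest
flight=S75: origin='MIA' → outer ELSE → rest
flight=S83: origin='MIA' → outer ELSE → rest
flight=S85: origin='ORD' → inner[delay_min >= 173] → 14
flight=S87: origin='ORD' → inner[delay_min >= 173] → 14
flight=S88: origin='ATL' → outer ELSE → rest
flight=S98: origin='SEA' → outer ELSE → rest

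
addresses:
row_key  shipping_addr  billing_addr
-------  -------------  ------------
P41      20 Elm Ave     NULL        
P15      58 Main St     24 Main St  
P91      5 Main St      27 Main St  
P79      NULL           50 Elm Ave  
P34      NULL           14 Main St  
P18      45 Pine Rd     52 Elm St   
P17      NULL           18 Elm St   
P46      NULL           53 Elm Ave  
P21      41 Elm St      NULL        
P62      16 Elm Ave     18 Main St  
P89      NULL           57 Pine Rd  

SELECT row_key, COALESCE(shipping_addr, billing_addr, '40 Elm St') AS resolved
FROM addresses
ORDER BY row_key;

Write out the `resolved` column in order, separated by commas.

row_key=P15: shipping_addr=58 Main St → 58 Main St
row_key=P17: shipping_addr=NULL, billing_addr=18 Elm St → 18 Elm St
row_key=P18: shipping_addr=45 Pine Rd → 45 Pine Rd
row_key=P21: shipping_addr=41 Elm St → 41 Elm St
row_key=P34: shipping_addr=NULL, billing_addr=14 Main St → 14 Main St
row_key=P41: shipping_addr=20 Elm Ave → 20 Elm Ave
row_key=P46: shipping_addr=NULL, billing_addr=53 Elm Ave → 53 Elm Ave
row_key=P62: shipping_addr=16 Elm Ave → 16 Elm Ave
row_key=P79: shipping_addr=NULL, billing_addr=50 Elm Ave → 50 Elm Ave
row_key=P89: shipping_addr=NULL, billing_addr=57 Pine Rd → 57 Pine Rd
row_key=P91: shipping_addr=5 Main St → 5 Main St

58 Main St, 18 Elm St, 45 Pine Rd, 41 Elm St, 14 Main St, 20 Elm Ave, 53 Elm Ave, 16 Elm Ave, 50 Elm Ave, 57 Pine Rd, 5 Main St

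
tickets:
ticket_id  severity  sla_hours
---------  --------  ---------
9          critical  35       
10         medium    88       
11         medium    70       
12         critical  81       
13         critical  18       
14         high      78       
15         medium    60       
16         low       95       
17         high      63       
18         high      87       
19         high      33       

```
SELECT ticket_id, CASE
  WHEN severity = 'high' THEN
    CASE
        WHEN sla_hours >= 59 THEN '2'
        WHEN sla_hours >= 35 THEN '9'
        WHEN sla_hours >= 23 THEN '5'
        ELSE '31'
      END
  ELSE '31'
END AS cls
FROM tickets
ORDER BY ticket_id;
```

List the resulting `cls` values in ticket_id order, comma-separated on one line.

ticket_id=9: severity='critical' → outer ELSE → 31
ticket_id=10: severity='medium' → outer ELSE → 31
ticket_id=11: severity='medium' → outer ELSE → 31
ticket_id=12: severity='critical' → outer ELSE → 31
ticket_id=13: severity='critical' → outer ELSE → 31
ticket_id=14: severity='high' → inner[sla_hours >= 59] → 2
ticket_id=15: severity='medium' → outer ELSE → 31
ticket_id=16: severity='low' → outer ELSE → 31
ticket_id=17: severity='high' → inner[sla_hours >= 59] → 2
ticket_id=18: severity='high' → inner[sla_hours >= 59] → 2
ticket_id=19: severity='high' → inner[sla_hours >= 23] → 5

31, 31, 31, 31, 31, 2, 31, 31, 2, 2, 5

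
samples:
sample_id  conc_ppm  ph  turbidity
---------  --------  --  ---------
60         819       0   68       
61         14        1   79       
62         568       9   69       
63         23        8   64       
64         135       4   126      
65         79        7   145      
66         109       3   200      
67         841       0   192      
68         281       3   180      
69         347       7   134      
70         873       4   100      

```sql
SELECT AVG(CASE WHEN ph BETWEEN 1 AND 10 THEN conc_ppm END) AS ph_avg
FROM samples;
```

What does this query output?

269.8888888889

sample_id=60: ✗
sample_id=61: ✓ → 14
sample_id=62: ✓ → 568
sample_id=63: ✓ → 23
sample_id=64: ✓ → 135
sample_id=65: ✓ → 79
sample_id=66: ✓ → 109
sample_id=67: ✗
sample_id=68: ✓ → 281
sample_id=69: ✓ → 347
sample_id=70: ✓ → 873
ph_avg = (14 + 568 + 23 + 135 + 79 + 109 + 281 + 347 + 873) / 9 = 269.8888888889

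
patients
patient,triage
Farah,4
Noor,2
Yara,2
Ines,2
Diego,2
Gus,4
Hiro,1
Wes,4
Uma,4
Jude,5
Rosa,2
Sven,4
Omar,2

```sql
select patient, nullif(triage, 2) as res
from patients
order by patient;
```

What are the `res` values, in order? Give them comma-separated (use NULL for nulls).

patient=Diego: triage=2 vs 2: equal → NULL
patient=Farah: triage=4 vs 2: differ → 4
patient=Gus: triage=4 vs 2: differ → 4
patient=Hiro: triage=1 vs 2: differ → 1
patient=Ines: triage=2 vs 2: equal → NULL
patient=Jude: triage=5 vs 2: differ → 5
patient=Noor: triage=2 vs 2: equal → NULL
patient=Omar: triage=2 vs 2: equal → NULL
patient=Rosa: triage=2 vs 2: equal → NULL
patient=Sven: triage=4 vs 2: differ → 4
patient=Uma: triage=4 vs 2: differ → 4
patient=Wes: triage=4 vs 2: differ → 4
patient=Yara: triage=2 vs 2: equal → NULL

NULL, 4, 4, 1, NULL, 5, NULL, NULL, NULL, 4, 4, 4, NULL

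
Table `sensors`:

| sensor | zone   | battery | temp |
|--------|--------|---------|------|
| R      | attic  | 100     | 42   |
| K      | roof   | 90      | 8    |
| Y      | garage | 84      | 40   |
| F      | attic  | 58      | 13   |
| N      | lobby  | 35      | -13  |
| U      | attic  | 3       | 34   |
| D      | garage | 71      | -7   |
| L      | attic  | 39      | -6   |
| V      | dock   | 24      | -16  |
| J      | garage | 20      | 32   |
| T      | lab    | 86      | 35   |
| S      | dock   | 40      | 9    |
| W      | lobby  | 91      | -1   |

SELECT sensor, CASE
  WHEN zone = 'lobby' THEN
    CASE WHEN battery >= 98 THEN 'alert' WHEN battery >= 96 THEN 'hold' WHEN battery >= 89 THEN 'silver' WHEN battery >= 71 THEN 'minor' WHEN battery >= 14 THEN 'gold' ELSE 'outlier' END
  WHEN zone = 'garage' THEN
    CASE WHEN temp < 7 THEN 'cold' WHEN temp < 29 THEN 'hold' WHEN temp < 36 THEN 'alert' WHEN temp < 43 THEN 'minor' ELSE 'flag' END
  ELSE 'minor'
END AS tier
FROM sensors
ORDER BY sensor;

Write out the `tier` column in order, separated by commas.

sensor=D: zone='garage' → inner[temp < 7] → cold
sensor=F: zone='attic' → outer ELSE → minor
sensor=J: zone='garage' → inner[temp < 36] → alert
sensor=K: zone='roof' → outer ELSE → minor
sensor=L: zone='attic' → outer ELSE → minor
sensor=N: zone='lobby' → inner[battery >= 14] → gold
sensor=R: zone='attic' → outer ELSE → minor
sensor=S: zone='dock' → outer ELSE → minor
sensor=T: zone='lab' → outer ELSE → minor
sensor=U: zone='attic' → outer ELSE → minor
sensor=V: zone='dock' → outer ELSE → minor
sensor=W: zone='lobby' → inner[battery >= 89] → silver
sensor=Y: zone='garage' → inner[temp < 43] → minor

cold, minor, alert, minor, minor, gold, minor, minor, minor, minor, minor, silver, minor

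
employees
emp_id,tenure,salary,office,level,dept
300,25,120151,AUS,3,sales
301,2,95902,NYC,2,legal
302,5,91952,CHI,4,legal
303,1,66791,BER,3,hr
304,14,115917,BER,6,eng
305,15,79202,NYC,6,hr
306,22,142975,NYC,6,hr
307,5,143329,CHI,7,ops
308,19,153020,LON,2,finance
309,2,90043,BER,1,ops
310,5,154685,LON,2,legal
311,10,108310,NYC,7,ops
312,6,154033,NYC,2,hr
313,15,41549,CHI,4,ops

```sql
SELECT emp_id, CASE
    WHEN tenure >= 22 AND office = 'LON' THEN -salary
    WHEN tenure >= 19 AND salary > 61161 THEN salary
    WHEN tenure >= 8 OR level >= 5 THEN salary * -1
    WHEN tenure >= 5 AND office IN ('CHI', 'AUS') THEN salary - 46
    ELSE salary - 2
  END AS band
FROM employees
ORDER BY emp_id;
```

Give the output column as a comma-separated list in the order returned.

emp_id=300: tenure >= 19 AND salary > 61161 → 120151
emp_id=301: ELSE → 95900
emp_id=302: tenure >= 5 AND office IN ('CHI', 'AUS') → 91906
emp_id=303: ELSE → 66789
emp_id=304: tenure >= 8 OR level >= 5 → -115917
emp_id=305: tenure >= 8 OR level >= 5 → -79202
emp_id=306: tenure >= 19 AND salary > 61161 → 142975
emp_id=307: tenure >= 8 OR level >= 5 → -143329
emp_id=308: tenure >= 19 AND salary > 61161 → 153020
emp_id=309: ELSE → 90041
emp_id=310: ELSE → 154683
emp_id=311: tenure >= 8 OR level >= 5 → -108310
emp_id=312: ELSE → 154031
emp_id=313: tenure >= 8 OR level >= 5 → -41549

120151, 95900, 91906, 66789, -115917, -79202, 142975, -143329, 153020, 90041, 154683, -108310, 154031, -41549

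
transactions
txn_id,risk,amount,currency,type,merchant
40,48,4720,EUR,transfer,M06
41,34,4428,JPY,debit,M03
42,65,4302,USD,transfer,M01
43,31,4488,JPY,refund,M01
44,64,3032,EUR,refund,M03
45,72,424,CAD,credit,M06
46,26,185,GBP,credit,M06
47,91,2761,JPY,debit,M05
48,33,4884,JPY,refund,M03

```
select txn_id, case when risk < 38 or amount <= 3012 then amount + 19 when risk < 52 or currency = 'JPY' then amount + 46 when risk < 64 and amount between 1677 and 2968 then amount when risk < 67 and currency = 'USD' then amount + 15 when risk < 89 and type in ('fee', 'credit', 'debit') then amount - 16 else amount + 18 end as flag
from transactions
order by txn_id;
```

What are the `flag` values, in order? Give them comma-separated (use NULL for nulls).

4766, 4447, 4317, 4507, 3050, 443, 204, 2780, 4903

txn_id=40: risk < 52 or currency = 'JPY' → 4766
txn_id=41: risk < 38 or amount <= 3012 → 4447
txn_id=42: risk < 67 and currency = 'USD' → 4317
txn_id=43: risk < 38 or amount <= 3012 → 4507
txn_id=44: ELSE → 3050
txn_id=45: risk < 38 or amount <= 3012 → 443
txn_id=46: risk < 38 or amount <= 3012 → 204
txn_id=47: risk < 38 or amount <= 3012 → 2780
txn_id=48: risk < 38 or amount <= 3012 → 4903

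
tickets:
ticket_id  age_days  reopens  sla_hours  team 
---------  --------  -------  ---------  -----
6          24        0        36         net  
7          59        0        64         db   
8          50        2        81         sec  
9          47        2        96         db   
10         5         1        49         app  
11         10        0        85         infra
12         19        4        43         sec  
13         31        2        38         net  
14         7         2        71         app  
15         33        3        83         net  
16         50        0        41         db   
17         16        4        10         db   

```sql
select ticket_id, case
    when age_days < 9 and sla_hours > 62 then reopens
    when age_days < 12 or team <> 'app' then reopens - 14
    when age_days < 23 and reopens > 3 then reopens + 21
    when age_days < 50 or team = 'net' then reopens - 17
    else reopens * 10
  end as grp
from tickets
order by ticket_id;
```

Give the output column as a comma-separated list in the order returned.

ticket_id=6: age_days < 12 or team <> 'app' → -14
ticket_id=7: age_days < 12 or team <> 'app' → -14
ticket_id=8: age_days < 12 or team <> 'app' → -12
ticket_id=9: age_days < 12 or team <> 'app' → -12
ticket_id=10: age_days < 12 or team <> 'app' → -13
ticket_id=11: age_days < 12 or team <> 'app' → -14
ticket_id=12: age_days < 12 or team <> 'app' → -10
ticket_id=13: age_days < 12 or team <> 'app' → -12
ticket_id=14: age_days < 9 and sla_hours > 62 → 2
ticket_id=15: age_days < 12 or team <> 'app' → -11
ticket_id=16: age_days < 12 or team <> 'app' → -14
ticket_id=17: age_days < 12 or team <> 'app' → -10

-14, -14, -12, -12, -13, -14, -10, -12, 2, -11, -14, -10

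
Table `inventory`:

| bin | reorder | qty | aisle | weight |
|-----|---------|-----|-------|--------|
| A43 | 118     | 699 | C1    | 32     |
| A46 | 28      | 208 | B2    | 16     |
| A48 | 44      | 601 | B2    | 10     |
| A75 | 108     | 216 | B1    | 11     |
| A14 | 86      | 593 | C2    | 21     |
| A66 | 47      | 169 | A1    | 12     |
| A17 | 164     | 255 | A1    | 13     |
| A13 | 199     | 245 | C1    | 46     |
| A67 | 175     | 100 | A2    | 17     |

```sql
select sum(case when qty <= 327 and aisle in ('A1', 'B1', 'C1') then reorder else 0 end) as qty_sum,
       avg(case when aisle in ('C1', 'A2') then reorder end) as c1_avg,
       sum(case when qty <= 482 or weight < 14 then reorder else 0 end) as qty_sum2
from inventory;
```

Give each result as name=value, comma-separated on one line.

[qty_sum: qty <= 327 and aisle in ('A1', 'B1', 'C1')]
bin=A43: ✗
bin=A46: ✗
bin=A48: ✗
bin=A75: ✓ → 108
bin=A14: ✗
bin=A66: ✓ → 47
bin=A17: ✓ → 164
bin=A13: ✓ → 199
bin=A67: ✗
qty_sum = 108 + 47 + 164 + 199 = 518
—
[c1_avg: aisle in ('C1', 'A2')]
bin=A43: ✓ → 118
bin=A46: ✗
bin=A48: ✗
bin=A75: ✗
bin=A14: ✗
bin=A66: ✗
bin=A17: ✗
bin=A13: ✓ → 199
bin=A67: ✓ → 175
c1_avg = (118 + 199 + 175) / 3 = 164
—
[qty_sum2: qty <= 482 or weight < 14]
bin=A43: ✗
bin=A46: ✓ → 28
bin=A48: ✓ → 44
bin=A75: ✓ → 108
bin=A14: ✗
bin=A66: ✓ → 47
bin=A17: ✓ → 164
bin=A13: ✓ → 199
bin=A67: ✓ → 175
qty_sum2 = 28 + 44 + 108 + 47 + 164 + 199 + 175 = 765

qty_sum=518, c1_avg=164, qty_sum2=765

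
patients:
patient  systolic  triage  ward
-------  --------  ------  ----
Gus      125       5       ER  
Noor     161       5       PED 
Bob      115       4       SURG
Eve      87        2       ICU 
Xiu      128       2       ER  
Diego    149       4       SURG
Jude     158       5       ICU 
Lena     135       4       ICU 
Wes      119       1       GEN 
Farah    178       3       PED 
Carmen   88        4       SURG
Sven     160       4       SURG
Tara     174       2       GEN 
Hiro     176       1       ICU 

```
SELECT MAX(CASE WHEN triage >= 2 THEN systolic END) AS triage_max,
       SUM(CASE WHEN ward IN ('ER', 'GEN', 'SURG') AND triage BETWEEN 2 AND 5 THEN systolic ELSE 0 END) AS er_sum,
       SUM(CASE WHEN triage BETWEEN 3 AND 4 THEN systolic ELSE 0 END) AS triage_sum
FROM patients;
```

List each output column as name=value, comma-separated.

[triage_max: triage >= 2]
patient=Gus: ✓ → 125
patient=Noor: ✓ → 161
patient=Bob: ✓ → 115
patient=Eve: ✓ → 87
patient=Xiu: ✓ → 128
patient=Diego: ✓ → 149
patient=Jude: ✓ → 158
patient=Lena: ✓ → 135
patient=Wes: ✗
patient=Farah: ✓ → 178
patient=Carmen: ✓ → 88
patient=Sven: ✓ → 160
patient=Tara: ✓ → 174
patient=Hiro: ✗
triage_max = MAX(125, 161, 115, 87, 128, 149, 158, 135, 178, 88, 160, 174) = 178
—
[er_sum: ward IN ('ER', 'GEN', 'SURG') AND triage BETWEEN 2 AND 5]
patient=Gus: ✓ → 125
patient=Noor: ✗
patient=Bob: ✓ → 115
patient=Eve: ✗
patient=Xiu: ✓ → 128
patient=Diego: ✓ → 149
patient=Jude: ✗
patient=Lena: ✗
patient=Wes: ✗
patient=Farah: ✗
patient=Carmen: ✓ → 88
patient=Sven: ✓ → 160
patient=Tara: ✓ → 174
patient=Hiro: ✗
er_sum = 125 + 115 + 128 + 149 + 88 + 160 + 174 = 939
—
[triage_sum: triage BETWEEN 3 AND 4]
patient=Gus: ✗
patient=Noor: ✗
patient=Bob: ✓ → 115
patient=Eve: ✗
patient=Xiu: ✗
patient=Diego: ✓ → 149
patient=Jude: ✗
patient=Lena: ✓ → 135
patient=Wes: ✗
patient=Farah: ✓ → 178
patient=Carmen: ✓ → 88
patient=Sven: ✓ → 160
patient=Tara: ✗
patient=Hiro: ✗
triage_sum = 115 + 149 + 135 + 178 + 88 + 160 = 825

triage_max=178, er_sum=939, triage_sum=825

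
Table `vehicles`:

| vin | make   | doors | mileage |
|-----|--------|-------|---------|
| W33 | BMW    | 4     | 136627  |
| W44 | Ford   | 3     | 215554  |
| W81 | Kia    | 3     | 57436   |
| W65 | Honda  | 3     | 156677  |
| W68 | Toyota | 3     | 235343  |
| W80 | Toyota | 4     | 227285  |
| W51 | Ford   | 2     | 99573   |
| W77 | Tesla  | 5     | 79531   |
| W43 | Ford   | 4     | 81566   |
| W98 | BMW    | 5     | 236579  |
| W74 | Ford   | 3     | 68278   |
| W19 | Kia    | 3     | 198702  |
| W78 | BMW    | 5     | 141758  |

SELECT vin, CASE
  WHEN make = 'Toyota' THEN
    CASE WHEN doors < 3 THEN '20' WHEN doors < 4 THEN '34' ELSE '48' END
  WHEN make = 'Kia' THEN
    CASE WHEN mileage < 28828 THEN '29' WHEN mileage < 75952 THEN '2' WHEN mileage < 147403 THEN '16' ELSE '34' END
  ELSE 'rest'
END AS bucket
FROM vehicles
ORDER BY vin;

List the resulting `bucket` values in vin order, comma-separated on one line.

vin=W19: make='Kia' → inner[ELSE] → 34
vin=W33: make='BMW' → outer ELSE → rest
vin=W43: make='Ford' → outer ELSE → rest
vin=W44: make='Ford' → outer ELSE → rest
vin=W51: make='Ford' → outer ELSE → rest
vin=W65: make='Honda' → outer ELSE → rest
vin=W68: make='Toyota' → inner[doors < 4] → 34
vin=W74: make='Ford' → outer ELSE → rest
vin=W77: make='Tesla' → outer ELSE → rest
vin=W78: make='BMW' → outer ELSE → rest
vin=W80: make='Toyota' → inner[ELSE] → 48
vin=W81: make='Kia' → inner[mileage < 75952] → 2
vin=W98: make='BMW' → outer ELSE → rest

34, rest, rest, rest, rest, rest, 34, rest, rest, rest, 48, 2, rest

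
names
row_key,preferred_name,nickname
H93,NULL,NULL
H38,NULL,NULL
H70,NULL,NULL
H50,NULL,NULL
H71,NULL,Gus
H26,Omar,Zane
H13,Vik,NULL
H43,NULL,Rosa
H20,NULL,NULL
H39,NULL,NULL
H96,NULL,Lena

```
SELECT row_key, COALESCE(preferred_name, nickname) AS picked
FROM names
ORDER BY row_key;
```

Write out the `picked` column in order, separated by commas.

Vik, NULL, Omar, NULL, NULL, Rosa, NULL, NULL, Gus, NULL, Lena

row_key=H13: preferred_name=Vik → Vik
row_key=H20: preferred_name=NULL, nickname=NULL (all NULL) → NULL
row_key=H26: preferred_name=Omar → Omar
row_key=H38: preferred_name=NULL, nickname=NULL (all NULL) → NULL
row_key=H39: preferred_name=NULL, nickname=NULL (all NULL) → NULL
row_key=H43: preferred_name=NULL, nickname=Rosa → Rosa
row_key=H50: preferred_name=NULL, nickname=NULL (all NULL) → NULL
row_key=H70: preferred_name=NULL, nickname=NULL (all NULL) → NULL
row_key=H71: preferred_name=NULL, nickname=Gus → Gus
row_key=H93: preferred_name=NULL, nickname=NULL (all NULL) → NULL
row_key=H96: preferred_name=NULL, nickname=Lena → Lena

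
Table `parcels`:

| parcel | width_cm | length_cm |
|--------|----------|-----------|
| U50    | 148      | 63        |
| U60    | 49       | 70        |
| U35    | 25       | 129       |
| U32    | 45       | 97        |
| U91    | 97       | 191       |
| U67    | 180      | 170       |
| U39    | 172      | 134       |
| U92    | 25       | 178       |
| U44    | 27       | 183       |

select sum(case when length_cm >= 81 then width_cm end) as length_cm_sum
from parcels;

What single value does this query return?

parcel=U50: ✗
parcel=U60: ✗
parcel=U35: ✓ → 25
parcel=U32: ✓ → 45
parcel=U91: ✓ → 97
parcel=U67: ✓ → 180
parcel=U39: ✓ → 172
parcel=U92: ✓ → 25
parcel=U44: ✓ → 27
length_cm_sum = 25 + 45 + 97 + 180 + 172 + 25 + 27 = 571

571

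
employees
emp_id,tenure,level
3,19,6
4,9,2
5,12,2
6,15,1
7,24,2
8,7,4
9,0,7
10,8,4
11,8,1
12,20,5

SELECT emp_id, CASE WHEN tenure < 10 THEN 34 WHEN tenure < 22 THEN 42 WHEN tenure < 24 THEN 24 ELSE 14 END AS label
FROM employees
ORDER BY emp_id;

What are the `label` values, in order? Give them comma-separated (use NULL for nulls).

emp_id=3: tenure < 22 → 42
emp_id=4: tenure < 10 → 34
emp_id=5: tenure < 22 → 42
emp_id=6: tenure < 22 → 42
emp_id=7: ELSE → 14
emp_id=8: tenure < 10 → 34
emp_id=9: tenure < 10 → 34
emp_id=10: tenure < 10 → 34
emp_id=11: tenure < 10 → 34
emp_id=12: tenure < 22 → 42

42, 34, 42, 42, 14, 34, 34, 34, 34, 42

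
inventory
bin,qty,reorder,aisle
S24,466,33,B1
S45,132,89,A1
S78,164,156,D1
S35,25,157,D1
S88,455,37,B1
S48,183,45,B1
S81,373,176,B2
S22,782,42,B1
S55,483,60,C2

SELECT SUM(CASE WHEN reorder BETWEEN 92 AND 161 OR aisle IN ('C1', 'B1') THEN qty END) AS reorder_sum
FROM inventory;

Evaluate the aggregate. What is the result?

bin=S24: ✓ → 466
bin=S45: ✗
bin=S78: ✓ → 164
bin=S35: ✓ → 25
bin=S88: ✓ → 455
bin=S48: ✓ → 183
bin=S81: ✗
bin=S22: ✓ → 782
bin=S55: ✗
reorder_sum = 466 + 164 + 25 + 455 + 183 + 782 = 2075

2075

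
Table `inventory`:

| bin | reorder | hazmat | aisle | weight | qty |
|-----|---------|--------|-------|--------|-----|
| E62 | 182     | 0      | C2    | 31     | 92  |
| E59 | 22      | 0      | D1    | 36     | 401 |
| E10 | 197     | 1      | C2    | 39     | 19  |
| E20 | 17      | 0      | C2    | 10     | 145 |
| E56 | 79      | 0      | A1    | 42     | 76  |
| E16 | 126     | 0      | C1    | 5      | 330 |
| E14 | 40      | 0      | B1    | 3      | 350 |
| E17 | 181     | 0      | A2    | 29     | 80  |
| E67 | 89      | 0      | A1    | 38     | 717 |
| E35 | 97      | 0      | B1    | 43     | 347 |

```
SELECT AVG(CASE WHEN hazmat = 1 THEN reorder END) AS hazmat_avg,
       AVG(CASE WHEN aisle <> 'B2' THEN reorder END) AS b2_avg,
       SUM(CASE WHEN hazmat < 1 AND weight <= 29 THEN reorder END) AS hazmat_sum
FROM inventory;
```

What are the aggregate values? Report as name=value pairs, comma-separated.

[hazmat_avg: hazmat = 1]
bin=E62: ✗
bin=E59: ✗
bin=E10: ✓ → 197
bin=E20: ✗
bin=E56: ✗
bin=E16: ✗
bin=E14: ✗
bin=E17: ✗
bin=E67: ✗
bin=E35: ✗
hazmat_avg = 197
—
[b2_avg: aisle <> 'B2']
bin=E62: ✓ → 182
bin=E59: ✓ → 22
bin=E10: ✓ → 197
bin=E20: ✓ → 17
bin=E56: ✓ → 79
bin=E16: ✓ → 126
bin=E14: ✓ → 40
bin=E17: ✓ → 181
bin=E67: ✓ → 89
bin=E35: ✓ → 97
b2_avg = (182 + 22 + 197 + 17 + 79 + 126 + 40 + 181 + 89 + 97) / 10 = 103
—
[hazmat_sum: hazmat < 1 AND weight <= 29]
bin=E62: ✗
bin=E59: ✗
bin=E10: ✗
bin=E20: ✓ → 17
bin=E56: ✗
bin=E16: ✓ → 126
bin=E14: ✓ → 40
bin=E17: ✓ → 181
bin=E67: ✗
bin=E35: ✗
hazmat_sum = 17 + 126 + 40 + 181 = 364

hazmat_avg=197, b2_avg=103, hazmat_sum=364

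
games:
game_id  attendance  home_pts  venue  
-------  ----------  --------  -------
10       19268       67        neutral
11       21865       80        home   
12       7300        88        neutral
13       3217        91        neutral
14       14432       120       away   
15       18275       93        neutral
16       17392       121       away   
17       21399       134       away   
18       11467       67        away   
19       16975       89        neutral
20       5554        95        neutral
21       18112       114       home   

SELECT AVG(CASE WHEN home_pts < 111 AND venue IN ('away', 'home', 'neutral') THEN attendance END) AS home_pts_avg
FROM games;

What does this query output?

game_id=10: ✓ → 19268
game_id=11: ✓ → 21865
game_id=12: ✓ → 7300
game_id=13: ✓ → 3217
game_id=14: ✗
game_id=15: ✓ → 18275
game_id=16: ✗
game_id=17: ✗
game_id=18: ✓ → 11467
game_id=19: ✓ → 16975
game_id=20: ✓ → 5554
game_id=21: ✗
home_pts_avg = (19268 + 21865 + 7300 + 3217 + 18275 + 11467 + 16975 + 5554) / 8 = 12990.125

12990.125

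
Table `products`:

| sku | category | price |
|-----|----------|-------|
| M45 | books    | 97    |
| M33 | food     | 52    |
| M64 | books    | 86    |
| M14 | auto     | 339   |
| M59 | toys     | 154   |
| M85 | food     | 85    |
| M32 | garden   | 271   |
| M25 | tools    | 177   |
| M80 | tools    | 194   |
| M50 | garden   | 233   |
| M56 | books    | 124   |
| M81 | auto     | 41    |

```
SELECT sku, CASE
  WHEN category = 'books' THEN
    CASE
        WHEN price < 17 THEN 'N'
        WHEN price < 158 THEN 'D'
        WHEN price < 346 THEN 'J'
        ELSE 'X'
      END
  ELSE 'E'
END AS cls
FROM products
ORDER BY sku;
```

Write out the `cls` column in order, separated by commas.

sku=M14: category='auto' → outer ELSE → E
sku=M25: category='tools' → outer ELSE → E
sku=M32: category='garden' → outer ELSE → E
sku=M33: category='food' → outer ELSE → E
sku=M45: category='books' → inner[price < 158] → D
sku=M50: category='garden' → outer ELSE → E
sku=M56: category='books' → inner[price < 158] → D
sku=M59: category='toys' → outer ELSE → E
sku=M64: category='books' → inner[price < 158] → D
sku=M80: category='tools' → outer ELSE → E
sku=M81: category='auto' → outer ELSE → E
sku=M85: category='food' → outer ELSE → E

E, E, E, E, D, E, D, E, D, E, E, E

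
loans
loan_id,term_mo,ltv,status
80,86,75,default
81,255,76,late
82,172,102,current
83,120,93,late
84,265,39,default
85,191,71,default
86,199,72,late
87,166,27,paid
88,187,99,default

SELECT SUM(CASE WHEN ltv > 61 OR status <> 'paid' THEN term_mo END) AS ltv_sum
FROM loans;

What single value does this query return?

loan_id=80: ✓ → 86
loan_id=81: ✓ → 255
loan_id=82: ✓ → 172
loan_id=83: ✓ → 120
loan_id=84: ✓ → 265
loan_id=85: ✓ → 191
loan_id=86: ✓ → 199
loan_id=87: ✗
loan_id=88: ✓ → 187
ltv_sum = 86 + 255 + 172 + 120 + 265 + 191 + 199 + 187 = 1475

1475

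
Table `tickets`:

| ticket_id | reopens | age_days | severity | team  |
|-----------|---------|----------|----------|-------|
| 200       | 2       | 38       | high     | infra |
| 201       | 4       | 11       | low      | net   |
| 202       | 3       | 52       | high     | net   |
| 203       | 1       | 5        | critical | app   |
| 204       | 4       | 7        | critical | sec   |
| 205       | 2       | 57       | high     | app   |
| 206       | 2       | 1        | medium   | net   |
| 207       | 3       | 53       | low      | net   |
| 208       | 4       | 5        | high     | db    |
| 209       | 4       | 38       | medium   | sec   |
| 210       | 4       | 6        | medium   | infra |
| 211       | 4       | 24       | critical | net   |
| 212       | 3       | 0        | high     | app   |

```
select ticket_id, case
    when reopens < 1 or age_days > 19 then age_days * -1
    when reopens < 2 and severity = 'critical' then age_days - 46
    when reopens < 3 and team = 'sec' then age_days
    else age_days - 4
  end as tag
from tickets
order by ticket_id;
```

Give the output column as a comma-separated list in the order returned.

ticket_id=200: reopens < 1 or age_days > 19 → -38
ticket_id=201: ELSE → 7
ticket_id=202: reopens < 1 or age_days > 19 → -52
ticket_id=203: reopens < 2 and severity = 'critical' → -41
ticket_id=204: ELSE → 3
ticket_id=205: reopens < 1 or age_days > 19 → -57
ticket_id=206: ELSE → -3
ticket_id=207: reopens < 1 or age_days > 19 → -53
ticket_id=208: ELSE → 1
ticket_id=209: reopens < 1 or age_days > 19 → -38
ticket_id=210: ELSE → 2
ticket_id=211: reopens < 1 or age_days > 19 → -24
ticket_id=212: ELSE → -4

-38, 7, -52, -41, 3, -57, -3, -53, 1, -38, 2, -24, -4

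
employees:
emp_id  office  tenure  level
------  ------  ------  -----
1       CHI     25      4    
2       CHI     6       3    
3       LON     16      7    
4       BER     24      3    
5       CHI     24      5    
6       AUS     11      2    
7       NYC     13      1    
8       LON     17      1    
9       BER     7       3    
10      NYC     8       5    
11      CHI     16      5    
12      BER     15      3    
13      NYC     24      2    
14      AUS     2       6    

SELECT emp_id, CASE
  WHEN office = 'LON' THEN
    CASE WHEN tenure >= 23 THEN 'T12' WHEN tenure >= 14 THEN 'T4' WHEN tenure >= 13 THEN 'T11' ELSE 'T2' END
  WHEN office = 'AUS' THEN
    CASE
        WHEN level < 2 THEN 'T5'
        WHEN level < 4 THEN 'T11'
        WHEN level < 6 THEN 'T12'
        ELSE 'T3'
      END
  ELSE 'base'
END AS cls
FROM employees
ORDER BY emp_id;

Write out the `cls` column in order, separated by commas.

base, base, T4, base, base, T11, base, T4, base, base, base, base, base, T3

emp_id=1: office='CHI' → outer ELSE → base
emp_id=2: office='CHI' → outer ELSE → base
emp_id=3: office='LON' → inner[tenure >= 14] → T4
emp_id=4: office='BER' → outer ELSE → base
emp_id=5: office='CHI' → outer ELSE → base
emp_id=6: office='AUS' → inner[level < 4] → T11
emp_id=7: office='NYC' → outer ELSE → base
emp_id=8: office='LON' → inner[tenure >= 14] → T4
emp_id=9: office='BER' → outer ELSE → base
emp_id=10: office='NYC' → outer ELSE → base
emp_id=11: office='CHI' → outer ELSE → base
emp_id=12: office='BER' → outer ELSE → base
emp_id=13: office='NYC' → outer ELSE → base
emp_id=14: office='AUS' → inner[ELSE] → T3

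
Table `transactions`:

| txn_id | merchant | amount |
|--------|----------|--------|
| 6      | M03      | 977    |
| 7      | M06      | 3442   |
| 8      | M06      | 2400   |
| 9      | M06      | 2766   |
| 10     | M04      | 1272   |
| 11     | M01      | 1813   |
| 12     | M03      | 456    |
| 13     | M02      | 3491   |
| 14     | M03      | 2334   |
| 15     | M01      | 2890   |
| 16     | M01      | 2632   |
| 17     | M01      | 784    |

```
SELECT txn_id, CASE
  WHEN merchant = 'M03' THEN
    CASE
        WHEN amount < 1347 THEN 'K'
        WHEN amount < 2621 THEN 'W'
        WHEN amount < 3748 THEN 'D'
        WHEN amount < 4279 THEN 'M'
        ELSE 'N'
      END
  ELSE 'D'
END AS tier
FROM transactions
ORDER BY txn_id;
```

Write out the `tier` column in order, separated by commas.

K, D, D, D, D, D, K, D, W, D, D, D

txn_id=6: merchant='M03' → inner[amount < 1347] → K
txn_id=7: merchant='M06' → outer ELSE → D
txn_id=8: merchant='M06' → outer ELSE → D
txn_id=9: merchant='M06' → outer ELSE → D
txn_id=10: merchant='M04' → outer ELSE → D
txn_id=11: merchant='M01' → outer ELSE → D
txn_id=12: merchant='M03' → inner[amount < 1347] → K
txn_id=13: merchant='M02' → outer ELSE → D
txn_id=14: merchant='M03' → inner[amount < 2621] → W
txn_id=15: merchant='M01' → outer ELSE → D
txn_id=16: merchant='M01' → outer ELSE → D
txn_id=17: merchant='M01' → outer ELSE → D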